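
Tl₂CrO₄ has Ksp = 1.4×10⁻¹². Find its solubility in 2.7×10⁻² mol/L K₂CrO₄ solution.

3.6×10⁻⁶ M

Tl₂CrO₄(s) ⇌ 2 Tl⁺(aq) + CrO₄²⁻(aq)
With CrO₄²⁻ already at 2.7×10⁻² mol/L and s small, take [CrO₄²⁻] ≈ 2.7×10⁻² mol/L and [Tl⁺] = 2s.
Ksp = [Tl⁺]^2[CrO₄²⁻] = (2s)^2(2.7×10⁻²)
(2s)^2 = 1.4×10⁻¹² / (2.7×10⁻²) = 5.2×10⁻¹¹
s = 3.6×10⁻⁶ mol/L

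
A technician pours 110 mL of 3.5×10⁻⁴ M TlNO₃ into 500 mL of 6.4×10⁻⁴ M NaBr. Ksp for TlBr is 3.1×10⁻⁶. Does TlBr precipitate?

No

The combined volume is 610 mL.
[Tl⁺] = (3.5×10⁻⁴)(110)/610 = 6.3×10⁻⁵ M
[Br⁻] = (6.4×10⁻⁴)(500)/610 = 5.2×10⁻⁴ M
Q = [Tl⁺][Br⁻] = 3.3×10⁻⁸
Q = 3.3×10⁻⁸ < Ksp = 3.1×10⁻⁶, so the solution is unsaturated and no precipitate forms.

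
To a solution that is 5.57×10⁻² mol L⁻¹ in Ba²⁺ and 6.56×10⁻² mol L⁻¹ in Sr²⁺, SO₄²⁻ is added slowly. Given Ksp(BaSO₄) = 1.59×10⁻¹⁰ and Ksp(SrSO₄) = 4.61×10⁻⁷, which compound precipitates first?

BaSO₄

A salt starts to precipitate once the ion product Q reaches its Ksp.
For BaSO₄: [SO₄²⁻] = (Ksp/[Ba²⁺]) = 2.85×10⁻⁹ mol L⁻¹
For SrSO₄: [SO₄²⁻] = (Ksp/[Sr²⁺]) = 7.03×10⁻⁶ mol L⁻¹
Since BaSO₄ needs less SO₄²⁻ to reach saturation, it precipitates first.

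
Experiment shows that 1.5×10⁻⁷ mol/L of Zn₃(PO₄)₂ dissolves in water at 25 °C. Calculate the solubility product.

Zn₃(PO₄)₂(s) ⇌ 3 Zn²⁺(aq) + 2 PO₄³⁻(aq)
Let s be the molar solubility. Then [Zn²⁺] = 3s and [PO₄³⁻] = 2s.
Ksp = [Zn²⁺]^3[PO₄³⁻]^2 = (3s)^3 · (2s)^2 = 108s^5
Ksp = 108 × (1.5×10⁻⁷)^5 = 8.2×10⁻³³

Ksp = 8.2×10⁻³³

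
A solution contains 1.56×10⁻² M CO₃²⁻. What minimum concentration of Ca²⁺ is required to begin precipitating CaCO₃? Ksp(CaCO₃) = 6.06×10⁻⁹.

Precipitation of each salt begins when its ion product equals Ksp.
CaCO₃(s) ⇌ Ca²⁺(aq) + CO₃²⁻(aq)
Ksp = [Ca²⁺][CO₃²⁻] = [Ca²⁺](1.56×10⁻²)
[Ca²⁺] = 6.06×10⁻⁹ / (1.56×10⁻²) = 3.88×10⁻⁷
[Ca²⁺] = 3.88×10⁻⁷ M

3.88×10⁻⁷ M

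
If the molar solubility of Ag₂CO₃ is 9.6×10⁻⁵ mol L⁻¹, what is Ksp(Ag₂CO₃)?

Ag₂CO₃(s) ⇌ 2 Ag⁺(aq) + CO₃²⁻(aq)
Call the molar solubility s, so that [Ag⁺] = 2s and [CO₃²⁻] = s.
Ksp = [Ag⁺]^2[CO₃²⁻] = (2s)^2 · s = 4s^3
Ksp = 4 × (9.6×10⁻⁵)^3 = 3.5×10⁻¹²

Ksp = 3.5×10⁻¹²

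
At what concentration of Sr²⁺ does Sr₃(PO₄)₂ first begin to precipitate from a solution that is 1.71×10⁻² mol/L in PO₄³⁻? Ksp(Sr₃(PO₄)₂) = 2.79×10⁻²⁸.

9.84×10⁻⁹ M

The threshold for precipitation is Q = Ksp.
Sr₃(PO₄)₂(s) ⇌ 3 Sr²⁺(aq) + 2 PO₄³⁻(aq)
Ksp = [Sr²⁺]^3[PO₄³⁻]^2 = [Sr²⁺]^3(1.71×10⁻²)^2
[Sr²⁺]^3 = 2.79×10⁻²⁸ / (1.71×10⁻²)^2 = 9.54×10⁻²⁵
[Sr²⁺] = 9.84×10⁻⁹ mol/L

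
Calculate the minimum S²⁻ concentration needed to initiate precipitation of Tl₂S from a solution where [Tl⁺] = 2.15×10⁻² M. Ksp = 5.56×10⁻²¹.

A salt starts to precipitate once the ion product Q reaches its Ksp.
Tl₂S(s) ⇌ 2 Tl⁺(aq) + S²⁻(aq)
Ksp = [Tl⁺]^2[S²⁻] = [S²⁻](2.15×10⁻²)^2
[S²⁻] = 5.56×10⁻²¹ / (2.15×10⁻²)^2 = 1.20×10⁻¹⁷
[S²⁻] = 1.20×10⁻¹⁷ M

1.20×10⁻¹⁷ M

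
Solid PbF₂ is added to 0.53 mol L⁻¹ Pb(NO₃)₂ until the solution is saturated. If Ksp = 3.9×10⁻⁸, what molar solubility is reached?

PbF₂(s) ⇌ Pb²⁺(aq) + 2 F⁻(aq)
Pb²⁺ is already present at 0.53 mol L⁻¹. If s mol/L of PbF₂ dissolves, [F⁻] = 2s while [Pb²⁺] ≈ 0.53 mol L⁻¹.
Ksp = [Pb²⁺][F⁻]^2 = (0.53)(2s)^2
(2s)^2 = 3.9×10⁻⁸ / (0.53) = 7.4×10⁻⁸
s = 1.4×10⁻⁴ mol L⁻¹

1.4×10⁻⁴ M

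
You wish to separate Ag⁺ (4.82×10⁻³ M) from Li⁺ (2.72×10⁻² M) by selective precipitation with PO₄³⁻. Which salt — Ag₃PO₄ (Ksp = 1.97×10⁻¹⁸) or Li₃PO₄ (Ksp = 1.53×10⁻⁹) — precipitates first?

Ag₃PO₄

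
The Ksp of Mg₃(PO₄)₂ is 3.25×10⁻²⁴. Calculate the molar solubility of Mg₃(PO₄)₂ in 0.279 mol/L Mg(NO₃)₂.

Mg₃(PO₄)₂(s) ⇌ 3 Mg²⁺(aq) + 2 PO₄³⁻(aq)
Let s be the solubility of Mg₃(PO₄)₂ here. The common ion gives [Mg²⁺] ≈ 0.279 mol/L, and [PO₄³⁻] = 2s.
Ksp = [Mg²⁺]^3[PO₄³⁻]^2 = (0.279)^3(2s)^2
(2s)^2 = 3.25×10⁻²⁴ / (0.279)^3 = 1.50×10⁻²²
s = 6.12×10⁻¹² mol/L

6.12×10⁻¹² M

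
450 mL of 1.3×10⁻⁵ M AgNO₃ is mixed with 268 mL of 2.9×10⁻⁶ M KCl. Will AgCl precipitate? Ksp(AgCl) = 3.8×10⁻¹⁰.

No

After mixing, V = 450 mL + 268 mL = 718 mL.
[Ag⁺] = (1.3×10⁻⁵)(450)/718 = 8.1×10⁻⁶ M
[Cl⁻] = (2.9×10⁻⁶)(268)/718 = 1.1×10⁻⁶ M
Q = [Ag⁺][Cl⁻] = 8.8×10⁻¹²
Q = 8.8×10⁻¹² < Ksp = 3.8×10⁻¹⁰, so the solution is unsaturated and no precipitate forms.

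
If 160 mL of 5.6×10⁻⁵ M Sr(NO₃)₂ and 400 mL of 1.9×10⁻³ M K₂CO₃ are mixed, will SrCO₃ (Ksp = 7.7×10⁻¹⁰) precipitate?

The combined volume is 560 mL.
[Sr²⁺] = (5.6×10⁻⁵)(160)/560 = 1.6×10⁻⁵ M
[CO₃²⁻] = (1.9×10⁻³)(400)/560 = 1.4×10⁻³ M
Q = [Sr²⁺][CO₃²⁻] = 2.2×10⁻⁸
Q = 2.2×10⁻⁸ > Ksp = 7.7×10⁻¹⁰, so the solution is supersaturated and SrCO₃ precipitates.

Yes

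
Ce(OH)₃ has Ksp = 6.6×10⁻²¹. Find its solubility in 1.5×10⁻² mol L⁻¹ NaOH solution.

2.0×10⁻¹⁵ M

Ce(OH)₃(s) ⇌ Ce³⁺(aq) + 3 OH⁻(aq)
The solution already contains OH⁻ at 1.5×10⁻² mol L⁻¹. Let s be the molar solubility of Ce(OH)₃.
[OH⁻] ≈ 1.5×10⁻² mol L⁻¹ (common ion dominates); [Ce³⁺] = s.
Ksp = [Ce³⁺][OH⁻]^3 = s(1.5×10⁻²)^3
s = 6.6×10⁻²¹ / (1.5×10⁻²)^3 = 2.0×10⁻¹⁵
s = 2.0×10⁻¹⁵ mol L⁻¹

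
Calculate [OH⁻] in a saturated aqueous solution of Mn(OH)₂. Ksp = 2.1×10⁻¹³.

7.5×10⁻⁵ M

Mn(OH)₂(s) ⇌ Mn²⁺(aq) + 2 OH⁻(aq)
For each mole of Mn(OH)₂ that dissolves per liter, [Mn²⁺] = s and [OH⁻] = 2s; let s denote this solubility.
Ksp = [Mn²⁺][OH⁻]^2 = s · (2s)^2 = 4s^3 = 2.1×10⁻¹³
s = 3.7×10⁻⁵ mol L⁻¹
[OH⁻] = 2s = 7.5×10⁻⁵ mol L⁻¹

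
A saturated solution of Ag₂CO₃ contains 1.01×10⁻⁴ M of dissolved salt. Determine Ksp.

Ksp = 4.12×10⁻¹²

Ag₂CO₃(s) ⇌ 2 Ag⁺(aq) + CO₃²⁻(aq)
If s mol/L of Ag₂CO₃ dissolves, [Ag⁺] = 2s and [CO₃²⁻] = s.
Ksp = [Ag⁺]^2[CO₃²⁻] = (2s)^2 · s = 4s^3
Ksp = 4 × (1.01×10⁻⁴)^3 = 4.12×10⁻¹²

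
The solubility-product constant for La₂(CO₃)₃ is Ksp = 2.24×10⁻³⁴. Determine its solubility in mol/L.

7.30×10⁻⁸ M

La₂(CO₃)₃(s) ⇌ 2 La³⁺(aq) + 3 CO₃²⁻(aq)
If s mol/L of La₂(CO₃)₃ dissolves, [La³⁺] = 2s and [CO₃²⁻] = 3s.
Ksp = [La³⁺]^2[CO₃²⁻]^3 = (2s)^2 · (3s)^3 = 108s^5
108s^5 = 2.24×10⁻³⁴  ⇒  s^5 = 2.07×10⁻³⁶
Taking the 5th root, s = 7.30×10⁻⁸ M.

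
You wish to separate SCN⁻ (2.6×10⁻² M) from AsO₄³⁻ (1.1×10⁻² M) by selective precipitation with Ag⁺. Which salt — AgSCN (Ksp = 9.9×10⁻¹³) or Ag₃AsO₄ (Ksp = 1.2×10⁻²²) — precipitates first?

Precipitation begins when Q = Ksp.
For AgSCN: [Ag⁺] = (Ksp/[SCN⁻]) = 3.8×10⁻¹¹ M
For Ag₃AsO₄: [Ag⁺] = (Ksp/[AsO₄³⁻])^(1/3) = 2.2×10⁻⁷ M
Since AgSCN needs less Ag⁺ to reach saturation, it precipitates first.

AgSCN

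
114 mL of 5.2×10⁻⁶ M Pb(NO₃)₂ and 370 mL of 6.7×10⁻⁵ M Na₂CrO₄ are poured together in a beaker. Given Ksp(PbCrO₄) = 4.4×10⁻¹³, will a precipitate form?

The combined volume is 484 mL.
[Pb²⁺] = (5.2×10⁻⁶)(114)/484 = 1.2×10⁻⁶ M
[CrO₄²⁻] = (6.7×10⁻⁵)(370)/484 = 5.1×10⁻⁵ M
Q = [Pb²⁺][CrO₄²⁻] = 6.3×10⁻¹¹
Because Q > Ksp (6.3×10⁻¹¹ vs 4.4×10⁻¹³), a precipitate of PbCrO₄ forms.

Yes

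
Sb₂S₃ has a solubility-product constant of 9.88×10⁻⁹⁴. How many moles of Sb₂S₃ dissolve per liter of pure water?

Sb₂S₃(s) ⇌ 2 Sb³⁺(aq) + 3 S²⁻(aq)
For each mole of Sb₂S₃ that dissolves per liter, [Sb³⁺] = 2s and [S²⁻] = 3s; let s denote this solubility.
Ksp = [Sb³⁺]^2[S²⁻]^3 = (2s)^2 · (3s)^3 = 108s^5
108s^5 = 9.88×10⁻⁹⁴  ⇒  s^5 = 9.15×10⁻⁹⁶
Taking the 5th root, s = 9.82×10⁻²⁰ mol/L.

9.82×10⁻²⁰ M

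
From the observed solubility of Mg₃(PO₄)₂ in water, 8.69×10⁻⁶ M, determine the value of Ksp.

Mg₃(PO₄)₂(s) ⇌ 3 Mg²⁺(aq) + 2 PO₄³⁻(aq)
With molar solubility s: [Mg²⁺] = 3s, [PO₄³⁻] = 2s.
Ksp = [Mg²⁺]^3[PO₄³⁻]^2 = (3s)^3 · (2s)^2 = 108s^5
Ksp = 108 × (8.69×10⁻⁶)^5 = 5.35×10⁻²⁴

Ksp = 5.35×10⁻²⁴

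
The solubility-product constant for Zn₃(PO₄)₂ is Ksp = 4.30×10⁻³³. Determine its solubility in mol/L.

Zn₃(PO₄)₂(s) ⇌ 3 Zn²⁺(aq) + 2 PO₄³⁻(aq)
For each mole of Zn₃(PO₄)₂ that dissolves per liter, [Zn²⁺] = 3s and [PO₄³⁻] = 2s; let s denote this solubility.
Ksp = [Zn²⁺]^3[PO₄³⁻]^2 = (3s)^3 · (2s)^2 = 108s^5
108s^5 = 4.30×10⁻³³  ⇒  s^5 = 3.98×10⁻³⁵
Taking the 5th root, s = 1.32×10⁻⁷ mol L⁻¹.

1.32×10⁻⁷ M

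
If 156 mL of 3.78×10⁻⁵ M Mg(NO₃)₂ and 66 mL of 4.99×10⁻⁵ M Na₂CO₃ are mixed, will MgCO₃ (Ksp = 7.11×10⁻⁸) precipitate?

No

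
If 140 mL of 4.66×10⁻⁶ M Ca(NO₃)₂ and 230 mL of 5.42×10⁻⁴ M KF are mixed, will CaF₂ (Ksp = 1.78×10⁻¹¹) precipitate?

No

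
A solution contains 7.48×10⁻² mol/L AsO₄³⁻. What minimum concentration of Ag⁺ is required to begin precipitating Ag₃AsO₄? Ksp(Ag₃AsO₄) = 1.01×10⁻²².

Each salt precipitates once Q = Ksp for that salt.
Ag₃AsO₄(s) ⇌ 3 Ag⁺(aq) + AsO₄³⁻(aq)
Ksp = [Ag⁺]^3[AsO₄³⁻] = [Ag⁺]^3(7.48×10⁻²)
[Ag⁺]^3 = 1.01×10⁻²² / (7.48×10⁻²) = 1.35×10⁻²¹
[Ag⁺] = 1.11×10⁻⁷ mol/L

1.11×10⁻⁷ M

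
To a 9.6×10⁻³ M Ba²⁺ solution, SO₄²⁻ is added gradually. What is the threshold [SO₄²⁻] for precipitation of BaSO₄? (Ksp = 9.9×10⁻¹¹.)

1.0×10⁻⁸ M

Precipitation of each salt begins when its ion product equals Ksp.
BaSO₄(s) ⇌ Ba²⁺(aq) + SO₄²⁻(aq)
Ksp = [Ba²⁺][SO₄²⁻] = [SO₄²⁻](9.6×10⁻³)
[SO₄²⁻] = 9.9×10⁻¹¹ / (9.6×10⁻³) = 1.0×10⁻⁸
[SO₄²⁻] = 1.0×10⁻⁸ M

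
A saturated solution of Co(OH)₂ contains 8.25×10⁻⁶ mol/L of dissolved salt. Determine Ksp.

Ksp = 2.25×10⁻¹⁵

Co(OH)₂(s) ⇌ Co²⁺(aq) + 2 OH⁻(aq)
If s mol/L of Co(OH)₂ dissolves, [Co²⁺] = s and [OH⁻] = 2s.
Ksp = [Co²⁺][OH⁻]^2 = s · (2s)^2 = 4s^3
Ksp = 4 × (8.25×10⁻⁶)^3 = 2.25×10⁻¹⁵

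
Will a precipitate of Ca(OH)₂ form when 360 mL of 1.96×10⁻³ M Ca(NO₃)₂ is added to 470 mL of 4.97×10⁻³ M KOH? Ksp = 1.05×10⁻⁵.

No

Total volume after mixing = 360 + 470 = 830 mL.
[Ca²⁺] = (1.96×10⁻³)(360)/830 = 8.50×10⁻⁴ M
[OH⁻] = (4.97×10⁻³)(470)/830 = 2.81×10⁻³ M
Q = [Ca²⁺][OH⁻]^2 = 6.73×10⁻⁹
Since Q (6.73×10⁻⁹) is less than Ksp (1.05×10⁻⁵), no Ca(OH)₂ precipitates.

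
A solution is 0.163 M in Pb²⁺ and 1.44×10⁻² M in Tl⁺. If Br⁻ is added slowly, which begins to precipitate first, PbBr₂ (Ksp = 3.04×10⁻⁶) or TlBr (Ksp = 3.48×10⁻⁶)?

TlBr

A salt starts to precipitate once the ion product Q reaches its Ksp.
For PbBr₂: [Br⁻] = (Ksp/[Pb²⁺])^(1/2) = 4.32×10⁻³ M
For TlBr: [Br⁻] = (Ksp/[Tl⁺]) = 2.42×10⁻⁴ M
TlBr requires the lower [Br⁻], so it precipitates first.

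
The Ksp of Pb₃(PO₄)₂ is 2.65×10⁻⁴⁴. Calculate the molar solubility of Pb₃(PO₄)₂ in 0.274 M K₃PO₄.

Pb₃(PO₄)₂(s) ⇌ 3 Pb²⁺(aq) + 2 PO₄³⁻(aq)
The solution already contains PO₄³⁻ at 0.274 M. Let s be the molar solubility of Pb₃(PO₄)₂.
[PO₄³⁻] ≈ 0.274 M (common ion dominates); [Pb²⁺] = 3s.
Ksp = [Pb²⁺]^3[PO₄³⁻]^2 = (3s)^3(0.274)^2
(3s)^3 = 2.65×10⁻⁴⁴ / (0.274)^2 = 3.53×10⁻⁴³
s = 2.36×10⁻¹⁵ M

2.36×10⁻¹⁵ M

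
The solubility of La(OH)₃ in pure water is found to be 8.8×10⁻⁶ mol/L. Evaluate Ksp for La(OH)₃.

Ksp = 1.6×10⁻¹⁹

La(OH)₃(s) ⇌ La³⁺(aq) + 3 OH⁻(aq)
Let s be the molar solubility. Then [La³⁺] = s and [OH⁻] = 3s.
Ksp = [La³⁺][OH⁻]^3 = s · (3s)^3 = 27s^4
Ksp = 27 × (8.8×10⁻⁶)^4 = 1.6×10⁻¹⁹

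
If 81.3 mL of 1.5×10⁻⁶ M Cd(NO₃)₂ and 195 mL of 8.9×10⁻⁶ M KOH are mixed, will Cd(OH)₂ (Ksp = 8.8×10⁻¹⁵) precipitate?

No

After mixing, V = 81.3 mL + 195 mL = 276.3 mL.
[Cd²⁺] = (1.5×10⁻⁶)(81.3)/276.3 = 4.4×10⁻⁷ M
[OH⁻] = (8.9×10⁻⁶)(195)/276.3 = 6.3×10⁻⁶ M
Q = [Cd²⁺][OH⁻]^2 = 1.7×10⁻¹⁷
Since Q (1.7×10⁻¹⁷) is less than Ksp (8.8×10⁻¹⁵), no Cd(OH)₂ precipitates.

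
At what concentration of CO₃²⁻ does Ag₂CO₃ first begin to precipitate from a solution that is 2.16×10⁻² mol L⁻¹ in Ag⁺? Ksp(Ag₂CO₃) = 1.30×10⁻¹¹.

Precipitation of each salt begins when its ion product equals Ksp.
Ag₂CO₃(s) ⇌ 2 Ag⁺(aq) + CO₃²⁻(aq)
Ksp = [Ag⁺]^2[CO₃²⁻] = [CO₃²⁻](2.16×10⁻²)^2
[CO₃²⁻] = 1.30×10⁻¹¹ / (2.16×10⁻²)^2 = 2.79×10⁻⁸
[CO₃²⁻] = 2.79×10⁻⁸ mol L⁻¹

2.79×10⁻⁸ M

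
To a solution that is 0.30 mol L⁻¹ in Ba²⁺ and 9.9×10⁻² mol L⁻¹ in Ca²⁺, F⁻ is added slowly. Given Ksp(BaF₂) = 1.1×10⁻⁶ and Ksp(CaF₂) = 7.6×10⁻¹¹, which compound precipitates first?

CaF₂

Precipitation begins when Q = Ksp.
For BaF₂: [F⁻] = (Ksp/[Ba²⁺])^(1/2) = 1.9×10⁻³ mol L⁻¹
For CaF₂: [F⁻] = (Ksp/[Ca²⁺])^(1/2) = 2.8×10⁻⁵ mol L⁻¹
Since CaF₂ needs less F⁻ to reach saturation, it precipitates first.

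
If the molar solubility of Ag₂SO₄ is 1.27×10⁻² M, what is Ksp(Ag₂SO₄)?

Ag₂SO₄(s) ⇌ 2 Ag⁺(aq) + SO₄²⁻(aq)
Call the molar solubility s, so that [Ag⁺] = 2s and [SO₄²⁻] = s.
Ksp = [Ag⁺]^2[SO₄²⁻] = (2s)^2 · s = 4s^3
Ksp = 4 × (1.27×10⁻²)^3 = 8.19×10⁻⁶

Ksp = 8.19×10⁻⁶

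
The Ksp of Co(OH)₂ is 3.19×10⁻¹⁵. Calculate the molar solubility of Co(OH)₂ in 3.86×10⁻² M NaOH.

2.14×10⁻¹² M

Co(OH)₂(s) ⇌ Co²⁺(aq) + 2 OH⁻(aq)
Let s be the solubility of Co(OH)₂ here. The common ion gives [OH⁻] ≈ 3.86×10⁻² M, and [Co²⁺] = s.
Ksp = [Co²⁺][OH⁻]^2 = s(3.86×10⁻²)^2
s = 3.19×10⁻¹⁵ / (3.86×10⁻²)^2 = 2.14×10⁻¹²
s = 2.14×10⁻¹² M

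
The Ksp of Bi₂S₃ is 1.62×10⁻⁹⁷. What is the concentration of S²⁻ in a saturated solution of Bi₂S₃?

5.16×10⁻²⁰ M

Bi₂S₃(s) ⇌ 2 Bi³⁺(aq) + 3 S²⁻(aq)
If s mol/L of Bi₂S₃ dissolves, [Bi³⁺] = 2s and [S²⁻] = 3s.
Ksp = [Bi³⁺]^2[S²⁻]^3 = (2s)^2 · (3s)^3 = 108s^5 = 1.62×10⁻⁹⁷
s = 1.72×10⁻²⁰ mol/L
[S²⁻] = 3s = 5.16×10⁻²⁰ mol/L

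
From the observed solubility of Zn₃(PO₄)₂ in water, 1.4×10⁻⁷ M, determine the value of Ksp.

Ksp = 5.8×10⁻³³

Zn₃(PO₄)₂(s) ⇌ 3 Zn²⁺(aq) + 2 PO₄³⁻(aq)
Call the molar solubility s, so that [Zn²⁺] = 3s and [PO₄³⁻] = 2s.
Ksp = [Zn²⁺]^3[PO₄³⁻]^2 = (3s)^3 · (2s)^2 = 108s^5
Ksp = 108 × (1.4×10⁻⁷)^5 = 5.8×10⁻³³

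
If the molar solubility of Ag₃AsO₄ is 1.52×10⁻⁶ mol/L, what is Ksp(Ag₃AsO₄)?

Ksp = 1.44×10⁻²²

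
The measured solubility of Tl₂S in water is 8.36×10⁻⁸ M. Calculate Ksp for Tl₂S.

Ksp = 2.34×10⁻²¹

Tl₂S(s) ⇌ 2 Tl⁺(aq) + S²⁻(aq)
For each mole of Tl₂S that dissolves per liter, [Tl⁺] = 2s and [S²⁻] = s; let s denote this solubility.
Ksp = [Tl⁺]^2[S²⁻] = (2s)^2 · s = 4s^3
Ksp = 4 × (8.36×10⁻⁸)^3 = 2.34×10⁻²¹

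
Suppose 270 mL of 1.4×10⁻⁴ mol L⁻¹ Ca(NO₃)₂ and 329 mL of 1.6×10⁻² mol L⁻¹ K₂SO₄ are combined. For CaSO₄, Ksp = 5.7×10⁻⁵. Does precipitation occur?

The combined volume is 599 mL.
[Ca²⁺] = (1.4×10⁻⁴)(270)/599 = 6.3×10⁻⁵ mol L⁻¹
[SO₄²⁻] = (1.6×10⁻²)(329)/599 = 8.8×10⁻³ mol L⁻¹
Q = [Ca²⁺][SO₄²⁻] = 5.5×10⁻⁷
Since Q (5.5×10⁻⁷) is less than Ksp (5.7×10⁻⁵), no CaSO₄ precipitates.

No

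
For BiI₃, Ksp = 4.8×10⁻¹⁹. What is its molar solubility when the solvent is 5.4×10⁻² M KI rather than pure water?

BiI₃(s) ⇌ Bi³⁺(aq) + 3 I⁻(aq)
The solution already contains I⁻ at 5.4×10⁻² M. Let s be the molar solubility of BiI₃.
[I⁻] ≈ 5.4×10⁻² M (common ion dominates); [Bi³⁺] = s.
Ksp = [Bi³⁺][I⁻]^3 = s(5.4×10⁻²)^3
s = 4.8×10⁻¹⁹ / (5.4×10⁻²)^3 = 3.0×10⁻¹⁵
s = 3.0×10⁻¹⁵ M

3.0×10⁻¹⁵ M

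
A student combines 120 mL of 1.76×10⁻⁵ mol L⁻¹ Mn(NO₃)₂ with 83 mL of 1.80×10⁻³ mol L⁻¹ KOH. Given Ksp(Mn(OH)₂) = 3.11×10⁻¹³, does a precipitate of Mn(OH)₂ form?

Yes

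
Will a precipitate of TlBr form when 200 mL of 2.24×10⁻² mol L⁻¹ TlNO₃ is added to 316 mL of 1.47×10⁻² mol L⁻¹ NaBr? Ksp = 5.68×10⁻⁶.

Yes

Total volume after mixing = 200 + 316 = 516 mL.
[Tl⁺] = (2.24×10⁻²)(200)/516 = 8.68×10⁻³ mol L⁻¹
[Br⁻] = (1.47×10⁻²)(316)/516 = 9.00×10⁻³ mol L⁻¹
Q = [Tl⁺][Br⁻] = 7.82×10⁻⁵
Q = 7.82×10⁻⁵ > Ksp = 5.68×10⁻⁶, so the solution is supersaturated and TlBr precipitates.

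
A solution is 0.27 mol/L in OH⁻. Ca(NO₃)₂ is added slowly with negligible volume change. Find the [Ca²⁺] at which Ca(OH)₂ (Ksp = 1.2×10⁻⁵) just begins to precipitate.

A salt starts to precipitate once the ion product Q reaches its Ksp.
Ca(OH)₂(s) ⇌ Ca²⁺(aq) + 2 OH⁻(aq)
Ksp = [Ca²⁺][OH⁻]^2 = [Ca²⁺](0.27)^2
[Ca²⁺] = 1.2×10⁻⁵ / (0.27)^2 = 1.6×10⁻⁴
[Ca²⁺] = 1.6×10⁻⁴ mol/L

1.6×10⁻⁴ M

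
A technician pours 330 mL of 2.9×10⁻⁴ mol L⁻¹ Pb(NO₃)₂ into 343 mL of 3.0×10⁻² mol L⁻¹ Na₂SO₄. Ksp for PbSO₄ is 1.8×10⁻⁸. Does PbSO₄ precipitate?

After mixing, V = 330 mL + 343 mL = 673 mL.
[Pb²⁺] = (2.9×10⁻⁴)(330)/673 = 1.4×10⁻⁴ mol L⁻¹
[SO₄²⁻] = (3.0×10⁻²)(343)/673 = 1.5×10⁻² mol L⁻¹
Q = [Pb²⁺][SO₄²⁻] = 2.2×10⁻⁶
Q = 2.2×10⁻⁶ > Ksp = 1.8×10⁻⁸, so the solution is supersaturated and PbSO₄ precipitates.

Yes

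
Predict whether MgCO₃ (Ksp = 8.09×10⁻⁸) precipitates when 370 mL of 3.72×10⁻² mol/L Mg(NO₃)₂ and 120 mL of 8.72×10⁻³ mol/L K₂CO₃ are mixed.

After mixing, V = 370 mL + 120 mL = 490 mL.
[Mg²⁺] = (3.72×10⁻²)(370)/490 = 2.81×10⁻² mol/L
[CO₃²⁻] = (8.72×10⁻³)(120)/490 = 2.14×10⁻³ mol/L
Q = [Mg²⁺][CO₃²⁻] = 6.00×10⁻⁵
Q = 6.00×10⁻⁵ > Ksp = 8.09×10⁻⁸, so the solution is supersaturated and MgCO₃ precipitates.

Yes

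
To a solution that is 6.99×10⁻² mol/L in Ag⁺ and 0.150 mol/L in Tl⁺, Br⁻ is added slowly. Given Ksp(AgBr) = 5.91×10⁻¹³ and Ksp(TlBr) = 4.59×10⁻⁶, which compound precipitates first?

Precipitation of each salt begins when its ion product equals Ksp.
For AgBr: [Br⁻] = (Ksp/[Ag⁺]) = 8.45×10⁻¹² mol/L
For TlBr: [Br⁻] = (Ksp/[Tl⁺]) = 3.06×10⁻⁵ mol/L
AgBr requires the lower [Br⁻], so it precipitates first.

AgBr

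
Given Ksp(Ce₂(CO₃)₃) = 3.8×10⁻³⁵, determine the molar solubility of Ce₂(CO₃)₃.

Ce₂(CO₃)₃(s) ⇌ 2 Ce³⁺(aq) + 3 CO₃²⁻(aq)
For each mole of Ce₂(CO₃)₃ that dissolves per liter, [Ce³⁺] = 2s and [CO₃²⁻] = 3s; let s denote this solubility.
Ksp = [Ce³⁺]^2[CO₃²⁻]^3 = (2s)^2 · (3s)^3 = 108s^5
108s^5 = 3.8×10⁻³⁵  ⇒  s^5 = 3.5×10⁻³⁷
s = 5.1×10⁻⁸ mol L⁻¹

5.1×10⁻⁸ M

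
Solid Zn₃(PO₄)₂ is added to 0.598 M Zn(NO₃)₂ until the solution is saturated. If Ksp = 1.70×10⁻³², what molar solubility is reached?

1.41×10⁻¹⁶ M

Zn₃(PO₄)₂(s) ⇌ 3 Zn²⁺(aq) + 2 PO₄³⁻(aq)
The solution already contains Zn²⁺ at 0.598 M. Let s be the molar solubility of Zn₃(PO₄)₂.
[Zn²⁺] ≈ 0.598 M (common ion dominates); [PO₄³⁻] = 2s.
Ksp = [Zn²⁺]^3[PO₄³⁻]^2 = (0.598)^3(2s)^2
(2s)^2 = 1.70×10⁻³² / (0.598)^3 = 7.95×10⁻³²
s = 1.41×10⁻¹⁶ M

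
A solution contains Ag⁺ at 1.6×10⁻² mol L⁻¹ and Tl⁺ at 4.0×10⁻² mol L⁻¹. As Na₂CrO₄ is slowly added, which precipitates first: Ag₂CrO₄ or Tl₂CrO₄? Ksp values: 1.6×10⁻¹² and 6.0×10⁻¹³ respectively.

The threshold for precipitation is Q = Ksp.
For Ag₂CrO₄: [CrO₄²⁻] = (Ksp/[Ag⁺]^2) = 6.3×10⁻⁹ mol L⁻¹
For Tl₂CrO₄: [CrO₄²⁻] = (Ksp/[Tl⁺]^2) = 3.8×10⁻¹⁰ mol L⁻¹
Tl₂CrO₄ requires the lower [CrO₄²⁻], so it precipitates first.

Tl₂CrO₄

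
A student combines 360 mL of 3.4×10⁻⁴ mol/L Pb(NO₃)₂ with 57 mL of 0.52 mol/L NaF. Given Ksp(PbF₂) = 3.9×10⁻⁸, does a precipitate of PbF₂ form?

Yes

After mixing, V = 360 mL + 57 mL = 417 mL.
[Pb²⁺] = (3.4×10⁻⁴)(360)/417 = 2.9×10⁻⁴ mol/L
[F⁻] = (0.52)(57)/417 = 7.1×10⁻² mol/L
Q = [Pb²⁺][F⁻]^2 = 1.5×10⁻⁶
Q = 1.5×10⁻⁶ > Ksp = 3.9×10⁻⁸, so the solution is supersaturated and PbF₂ precipitates.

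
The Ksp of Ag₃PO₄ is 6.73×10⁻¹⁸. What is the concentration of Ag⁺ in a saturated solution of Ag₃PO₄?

Ag₃PO₄(s) ⇌ 3 Ag⁺(aq) + PO₄³⁻(aq)
For each mole of Ag₃PO₄ that dissolves per liter, [Ag⁺] = 3s and [PO₄³⁻] = s; let s denote this solubility.
Ksp = [Ag⁺]^3[PO₄³⁻] = (3s)^3 · s = 27s^4 = 6.73×10⁻¹⁸
s = 2.23×10⁻⁵ mol L⁻¹
[Ag⁺] = 3s = 6.70×10⁻⁵ mol L⁻¹

6.70×10⁻⁵ M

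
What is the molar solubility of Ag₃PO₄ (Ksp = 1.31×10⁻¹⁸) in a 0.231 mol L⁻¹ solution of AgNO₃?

Ag₃PO₄(s) ⇌ 3 Ag⁺(aq) + PO₄³⁻(aq)
The solution already contains Ag⁺ at 0.231 mol L⁻¹. Let s be the molar solubility of Ag₃PO₄.
[Ag⁺] ≈ 0.231 mol L⁻¹ (common ion dominates); [PO₄³⁻] = s.
Ksp = [Ag⁺]^3[PO₄³⁻] = (0.231)^3s
s = 1.31×10⁻¹⁸ / (0.231)^3 = 1.06×10⁻¹⁶
s = 1.06×10⁻¹⁶ mol L⁻¹

1.06×10⁻¹⁶ M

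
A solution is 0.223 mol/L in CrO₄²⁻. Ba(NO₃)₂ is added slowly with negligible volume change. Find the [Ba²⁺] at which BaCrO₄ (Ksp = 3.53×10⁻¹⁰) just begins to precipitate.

1.58×10⁻⁹ M

Each salt precipitates once Q = Ksp for that salt.
BaCrO₄(s) ⇌ Ba²⁺(aq) + CrO₄²⁻(aq)
Ksp = [Ba²⁺][CrO₄²⁻] = [Ba²⁺](0.223)
[Ba²⁺] = 3.53×10⁻¹⁰ / (0.223) = 1.58×10⁻⁹
[Ba²⁺] = 1.58×10⁻⁹ mol/L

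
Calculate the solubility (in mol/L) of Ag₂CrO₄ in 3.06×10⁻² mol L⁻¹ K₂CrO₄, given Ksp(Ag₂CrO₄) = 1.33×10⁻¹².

Ag₂CrO₄(s) ⇌ 2 Ag⁺(aq) + CrO₄²⁻(aq)
The solution already contains CrO₄²⁻ at 3.06×10⁻² mol L⁻¹. Let s be the molar solubility of Ag₂CrO₄.
[CrO₄²⁻] ≈ 3.06×10⁻² mol L⁻¹ (common ion dominates); [Ag⁺] = 2s.
Ksp = [Ag⁺]^2[CrO₄²⁻] = (2s)^2(3.06×10⁻²)
(2s)^2 = 1.33×10⁻¹² / (3.06×10⁻²) = 4.35×10⁻¹¹
s = 3.30×10⁻⁶ mol L⁻¹

3.30×10⁻⁶ M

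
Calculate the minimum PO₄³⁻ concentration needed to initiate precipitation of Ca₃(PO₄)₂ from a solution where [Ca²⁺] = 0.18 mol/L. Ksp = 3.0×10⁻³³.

7.2×10⁻¹⁶ M

Precipitation of each salt begins when its ion product equals Ksp.
Ca₃(PO₄)₂(s) ⇌ 3 Ca²⁺(aq) + 2 PO₄³⁻(aq)
Ksp = [Ca²⁺]^3[PO₄³⁻]^2 = [PO₄³⁻]^2(0.18)^3
[PO₄³⁻]^2 = 3.0×10⁻³³ / (0.18)^3 = 5.1×10⁻³¹
[PO₄³⁻] = 7.2×10⁻¹⁶ mol/L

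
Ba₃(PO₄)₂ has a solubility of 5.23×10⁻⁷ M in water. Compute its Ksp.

Ba₃(PO₄)₂(s) ⇌ 3 Ba²⁺(aq) + 2 PO₄³⁻(aq)
If s mol/L of Ba₃(PO₄)₂ dissolves, [Ba²⁺] = 3s and [PO₄³⁻] = 2s.
Ksp = [Ba²⁺]^3[PO₄³⁻]^2 = (3s)^3 · (2s)^2 = 108s^5
Ksp = 108 × (5.23×10⁻⁷)^5 = 4.23×10⁻³⁰

Ksp = 4.23×10⁻³⁰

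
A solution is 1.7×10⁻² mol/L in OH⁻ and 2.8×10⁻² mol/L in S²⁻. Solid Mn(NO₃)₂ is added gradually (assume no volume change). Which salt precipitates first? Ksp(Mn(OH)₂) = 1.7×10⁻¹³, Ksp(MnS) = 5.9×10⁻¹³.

Each salt precipitates once Q = Ksp for that salt.
For Mn(OH)₂: [Mn²⁺] = (Ksp/[OH⁻]^2) = 5.9×10⁻¹⁰ mol/L
For MnS: [Mn²⁺] = (Ksp/[S²⁻]) = 2.1×10⁻¹¹ mol/L
Since MnS needs less Mn²⁺ to reach saturation, it precipitates first.

MnS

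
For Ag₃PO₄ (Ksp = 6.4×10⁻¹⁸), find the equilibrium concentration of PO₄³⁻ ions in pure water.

Ag₃PO₄(s) ⇌ 3 Ag⁺(aq) + PO₄³⁻(aq)
Let s be the molar solubility. Then [Ag⁺] = 3s and [PO₄³⁻] = s.
Ksp = [Ag⁺]^3[PO₄³⁻] = (3s)^3 · s = 27s^4 = 6.4×10⁻¹⁸
s = 2.2×10⁻⁵ mol L⁻¹
[PO₄³⁻] = s = 2.2×10⁻⁵ mol L⁻¹

2.2×10⁻⁵ M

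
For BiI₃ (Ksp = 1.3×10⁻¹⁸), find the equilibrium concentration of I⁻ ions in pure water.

4.4×10⁻⁵ M

BiI₃(s) ⇌ Bi³⁺(aq) + 3 I⁻(aq)
For each mole of BiI₃ that dissolves per liter, [Bi³⁺] = s and [I⁻] = 3s; let s denote this solubility.
Ksp = [Bi³⁺][I⁻]^3 = s · (3s)^3 = 27s^4 = 1.3×10⁻¹⁸
s = 1.5×10⁻⁵ mol/L
[I⁻] = 3s = 4.4×10⁻⁵ mol/L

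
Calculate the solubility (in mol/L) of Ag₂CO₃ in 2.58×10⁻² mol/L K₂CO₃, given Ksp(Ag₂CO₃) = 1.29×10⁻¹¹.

1.12×10⁻⁵ M

Ag₂CO₃(s) ⇌ 2 Ag⁺(aq) + CO₃²⁻(aq)
CO₃²⁻ is already present at 2.58×10⁻² mol/L. If s mol/L of Ag₂CO₃ dissolves, [Ag⁺] = 2s while [CO₃²⁻] ≈ 2.58×10⁻² mol/L.
Ksp = [Ag⁺]^2[CO₃²⁻] = (2s)^2(2.58×10⁻²)
(2s)^2 = 1.29×10⁻¹¹ / (2.58×10⁻²) = 5.00×10⁻¹⁰
s = 1.12×10⁻⁵ mol/L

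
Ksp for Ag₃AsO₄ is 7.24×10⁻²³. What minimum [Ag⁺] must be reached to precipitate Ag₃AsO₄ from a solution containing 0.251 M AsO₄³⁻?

Each salt precipitates once Q = Ksp for that salt.
Ag₃AsO₄(s) ⇌ 3 Ag⁺(aq) + AsO₄³⁻(aq)
Ksp = [Ag⁺]^3[AsO₄³⁻] = [Ag⁺]^3(0.251)
[Ag⁺]^3 = 7.24×10⁻²³ / (0.251) = 2.88×10⁻²²
[Ag⁺] = 6.61×10⁻⁸ M

6.61×10⁻⁸ M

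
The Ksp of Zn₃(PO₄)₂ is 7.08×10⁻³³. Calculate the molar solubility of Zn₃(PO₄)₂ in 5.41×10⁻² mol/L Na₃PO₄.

4.47×10⁻¹¹ M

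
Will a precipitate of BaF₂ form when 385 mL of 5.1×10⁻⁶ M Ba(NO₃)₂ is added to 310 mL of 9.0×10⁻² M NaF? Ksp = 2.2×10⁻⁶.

No

Total volume after mixing = 385 + 310 = 695 mL.
[Ba²⁺] = (5.1×10⁻⁶)(385)/695 = 2.8×10⁻⁶ M
[F⁻] = (9.0×10⁻²)(310)/695 = 4.0×10⁻² M
Q = [Ba²⁺][F⁻]^2 = 4.6×10⁻⁹
Since Q (4.6×10⁻⁹) is less than Ksp (2.2×10⁻⁶), no BaF₂ precipitates.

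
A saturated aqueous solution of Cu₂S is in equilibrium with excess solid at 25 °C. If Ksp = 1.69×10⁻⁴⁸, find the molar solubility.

7.50×10⁻¹⁷ M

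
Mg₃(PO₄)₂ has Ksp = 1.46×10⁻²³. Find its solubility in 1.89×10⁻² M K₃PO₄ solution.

Mg₃(PO₄)₂(s) ⇌ 3 Mg²⁺(aq) + 2 PO₄³⁻(aq)
PO₄³⁻ is already present at 1.89×10⁻² M. If s mol/L of Mg₃(PO₄)₂ dissolves, [Mg²⁺] = 3s while [PO₄³⁻] ≈ 1.89×10⁻² M.
Ksp = [Mg²⁺]^3[PO₄³⁻]^2 = (3s)^3(1.89×10⁻²)^2
(3s)^3 = 1.46×10⁻²³ / (1.89×10⁻²)^2 = 4.09×10⁻²⁰
s = 1.15×10⁻⁷ M

1.15×10⁻⁷ M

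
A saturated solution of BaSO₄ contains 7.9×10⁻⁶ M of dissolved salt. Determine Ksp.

Ksp = 6.2×10⁻¹¹

BaSO₄(s) ⇌ Ba²⁺(aq) + SO₄²⁻(aq)
For each mole of BaSO₄ that dissolves per liter, [Ba²⁺] = s and [SO₄²⁻] = s; let s denote this solubility.
Ksp = [Ba²⁺][SO₄²⁻] = s · s = s^2
Ksp = (7.9×10⁻⁶)^2 = 6.2×10⁻¹¹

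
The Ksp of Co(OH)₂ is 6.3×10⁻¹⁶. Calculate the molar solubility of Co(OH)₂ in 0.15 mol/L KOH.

Co(OH)₂(s) ⇌ Co²⁺(aq) + 2 OH⁻(aq)
Let s be the solubility of Co(OH)₂ here. The common ion gives [OH⁻] ≈ 0.15 mol/L, and [Co²⁺] = s.
Ksp = [Co²⁺][OH⁻]^2 = s(0.15)^2
s = 6.3×10⁻¹⁶ / (0.15)^2 = 2.8×10⁻¹⁴
s = 2.8×10⁻¹⁴ mol/L

2.8×10⁻¹⁴ M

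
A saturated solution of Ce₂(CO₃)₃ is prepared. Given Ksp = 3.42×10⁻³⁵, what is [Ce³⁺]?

1.00×10⁻⁷ M

Ce₂(CO₃)₃(s) ⇌ 2 Ce³⁺(aq) + 3 CO₃²⁻(aq)
Let s be the molar solubility. Then [Ce³⁺] = 2s and [CO₃²⁻] = 3s.
Ksp = [Ce³⁺]^2[CO₃²⁻]^3 = (2s)^2 · (3s)^3 = 108s^5 = 3.42×10⁻³⁵
s = 5.01×10⁻⁸ mol L⁻¹
[Ce³⁺] = 2s = 1.00×10⁻⁷ mol L⁻¹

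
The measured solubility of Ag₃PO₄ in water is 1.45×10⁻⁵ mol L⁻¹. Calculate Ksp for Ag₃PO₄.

Ksp = 1.19×10⁻¹⁸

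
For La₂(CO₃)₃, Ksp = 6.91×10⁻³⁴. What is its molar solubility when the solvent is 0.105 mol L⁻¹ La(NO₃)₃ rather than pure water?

La₂(CO₃)₃(s) ⇌ 2 La³⁺(aq) + 3 CO₃²⁻(aq)
La³⁺ is already present at 0.105 mol L⁻¹. If s mol/L of La₂(CO₃)₃ dissolves, [CO₃²⁻] = 3s while [La³⁺] ≈ 0.105 mol L⁻¹.
Ksp = [La³⁺]^2[CO₃²⁻]^3 = (0.105)^2(3s)^3
(3s)^3 = 6.91×10⁻³⁴ / (0.105)^2 = 6.27×10⁻³²
s = 1.32×10⁻¹¹ mol L⁻¹

1.32×10⁻¹¹ M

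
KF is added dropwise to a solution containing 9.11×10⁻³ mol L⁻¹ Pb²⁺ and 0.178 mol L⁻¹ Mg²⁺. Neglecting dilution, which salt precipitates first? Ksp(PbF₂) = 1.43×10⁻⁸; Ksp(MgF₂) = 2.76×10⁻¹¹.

MgF₂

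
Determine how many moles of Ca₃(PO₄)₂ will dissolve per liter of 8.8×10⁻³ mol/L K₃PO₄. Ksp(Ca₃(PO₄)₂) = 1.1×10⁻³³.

Ca₃(PO₄)₂(s) ⇌ 3 Ca²⁺(aq) + 2 PO₄³⁻(aq)
The solution already contains PO₄³⁻ at 8.8×10⁻³ mol/L. Let s be the molar solubility of Ca₃(PO₄)₂.
[PO₄³⁻] ≈ 8.8×10⁻³ mol/L (common ion dominates); [Ca²⁺] = 3s.
Ksp = [Ca²⁺]^3[PO₄³⁻]^2 = (3s)^3(8.8×10⁻³)^2
(3s)^3 = 1.1×10⁻³³ / (8.8×10⁻³)^2 = 1.4×10⁻²⁹
s = 8.1×10⁻¹¹ mol/L

8.1×10⁻¹¹ M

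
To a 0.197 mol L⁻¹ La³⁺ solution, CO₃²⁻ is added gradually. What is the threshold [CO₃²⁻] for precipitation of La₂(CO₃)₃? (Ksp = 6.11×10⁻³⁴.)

Each salt precipitates once Q = Ksp for that salt.
La₂(CO₃)₃(s) ⇌ 2 La³⁺(aq) + 3 CO₃²⁻(aq)
Ksp = [La³⁺]^2[CO₃²⁻]^3 = [CO₃²⁻]^3(0.197)^2
[CO₃²⁻]^3 = 6.11×10⁻³⁴ / (0.197)^2 = 1.57×10⁻³²
[CO₃²⁻] = 2.51×10⁻¹¹ mol L⁻¹

2.51×10⁻¹¹ M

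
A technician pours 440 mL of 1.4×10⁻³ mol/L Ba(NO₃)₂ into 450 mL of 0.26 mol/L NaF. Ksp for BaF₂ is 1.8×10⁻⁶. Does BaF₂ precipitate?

The combined volume is 890 mL.
[Ba²⁺] = (1.4×10⁻³)(440)/890 = 6.9×10⁻⁴ mol/L
[F⁻] = (0.26)(450)/890 = 0.13 mol/L
Q = [Ba²⁺][F⁻]^2 = 1.2×10⁻⁵
Since Q (1.2×10⁻⁵) exceeds Ksp (1.8×10⁻⁶), BaF₂ will precipitate.

Yes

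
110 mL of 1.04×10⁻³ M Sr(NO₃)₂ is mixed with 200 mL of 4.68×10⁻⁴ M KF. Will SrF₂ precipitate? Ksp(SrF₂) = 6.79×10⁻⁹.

After mixing, V = 110 mL + 200 mL = 310 mL.
[Sr²⁺] = (1.04×10⁻³)(110)/310 = 3.69×10⁻⁴ M
[F⁻] = (4.68×10⁻⁴)(200)/310 = 3.02×10⁻⁴ M
Q = [Sr²⁺][F⁻]^2 = 3.36×10⁻¹¹
Q < Ksp (3.36×10⁻¹¹ vs 6.79×10⁻⁹); the solution remains unsaturated and no precipitate forms.

No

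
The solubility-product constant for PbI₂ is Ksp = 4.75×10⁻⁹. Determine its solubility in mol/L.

1.06×10⁻³ M

PbI₂(s) ⇌ Pb²⁺(aq) + 2 I⁻(aq)
With molar solubility s: [Pb²⁺] = s, [I⁻] = 2s.
Ksp = [Pb²⁺][I⁻]^2 = s · (2s)^2 = 4s^3
4s^3 = 4.75×10⁻⁹  ⇒  s^3 = 1.19×10⁻⁹
Taking the 3rd root, s = 1.06×10⁻³ mol/L.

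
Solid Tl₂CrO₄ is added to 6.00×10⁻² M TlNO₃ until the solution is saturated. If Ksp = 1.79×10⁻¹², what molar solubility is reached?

4.97×10⁻¹⁰ M

Tl₂CrO₄(s) ⇌ 2 Tl⁺(aq) + CrO₄²⁻(aq)
Let s be the solubility of Tl₂CrO₄ here. The common ion gives [Tl⁺] ≈ 6.00×10⁻² M, and [CrO₄²⁻] = s.
Ksp = [Tl⁺]^2[CrO₄²⁻] = (6.00×10⁻²)^2s
s = 1.79×10⁻¹² / (6.00×10⁻²)^2 = 4.97×10⁻¹⁰
s = 4.97×10⁻¹⁰ M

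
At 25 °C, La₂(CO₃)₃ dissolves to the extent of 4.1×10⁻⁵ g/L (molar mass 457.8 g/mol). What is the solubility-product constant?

Ksp = 6.2×10⁻³⁴

s = (4.1×10⁻⁵ g L⁻¹)/(457.8 g mol⁻¹) = 8.956×10⁻⁸ M
La₂(CO₃)₃(s) ⇌ 2 La³⁺(aq) + 3 CO₃²⁻(aq)
With molar solubility s: [La³⁺] = 2s, [CO₃²⁻] = 3s.
Ksp = [La³⁺]^2[CO₃²⁻]^3 = (2s)^2 · (3s)^3 = 108s^5
Ksp = 108 × (8.956×10⁻⁸)^5 = 6.2×10⁻³⁴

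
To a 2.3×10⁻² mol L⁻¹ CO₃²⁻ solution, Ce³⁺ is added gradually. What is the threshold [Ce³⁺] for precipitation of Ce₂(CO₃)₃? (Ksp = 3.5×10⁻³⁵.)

1.7×10⁻¹⁵ M

A salt starts to precipitate once the ion product Q reaches its Ksp.
Ce₂(CO₃)₃(s) ⇌ 2 Ce³⁺(aq) + 3 CO₃²⁻(aq)
Ksp = [Ce³⁺]^2[CO₃²⁻]^3 = [Ce³⁺]^2(2.3×10⁻²)^3
[Ce³⁺]^2 = 3.5×10⁻³⁵ / (2.3×10⁻²)^3 = 2.9×10⁻³⁰
[Ce³⁺] = 1.7×10⁻¹⁵ mol L⁻¹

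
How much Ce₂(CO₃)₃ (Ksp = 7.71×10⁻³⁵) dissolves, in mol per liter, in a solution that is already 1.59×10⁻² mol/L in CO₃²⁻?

Ce₂(CO₃)₃(s) ⇌ 2 Ce³⁺(aq) + 3 CO₃²⁻(aq)
The solution already contains CO₃²⁻ at 1.59×10⁻² mol/L. Let s be the molar solubility of Ce₂(CO₃)₃.
[CO₃²⁻] ≈ 1.59×10⁻² mol/L (common ion dominates); [Ce³⁺] = 2s.
Ksp = [Ce³⁺]^2[CO₃²⁻]^3 = (2s)^2(1.59×10⁻²)^3
(2s)^2 = 7.71×10⁻³⁵ / (1.59×10⁻²)^3 = 1.92×10⁻²⁹
s = 2.19×10⁻¹⁵ mol/L

2.19×10⁻¹⁵ M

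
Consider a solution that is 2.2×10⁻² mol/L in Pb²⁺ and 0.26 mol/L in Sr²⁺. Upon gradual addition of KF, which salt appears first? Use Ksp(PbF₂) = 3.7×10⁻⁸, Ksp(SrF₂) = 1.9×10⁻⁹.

Precipitation of each salt begins when its ion product equals Ksp.
For PbF₂: [F⁻] = (Ksp/[Pb²⁺])^(1/2) = 1.3×10⁻³ mol/L
For SrF₂: [F⁻] = (Ksp/[Sr²⁺])^(1/2) = 8.5×10⁻⁵ mol/L
The smaller threshold [F⁻] is reached first, so SrF₂ precipitates first.

SrF₂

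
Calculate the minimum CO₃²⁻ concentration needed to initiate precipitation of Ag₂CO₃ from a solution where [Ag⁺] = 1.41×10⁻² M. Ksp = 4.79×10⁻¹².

Precipitation of each salt begins when its ion product equals Ksp.
Ag₂CO₃(s) ⇌ 2 Ag⁺(aq) + CO₃²⁻(aq)
Ksp = [Ag⁺]^2[CO₃²⁻] = [CO₃²⁻](1.41×10⁻²)^2
[CO₃²⁻] = 4.79×10⁻¹² / (1.41×10⁻²)^2 = 2.41×10⁻⁸
[CO₃²⁻] = 2.41×10⁻⁸ M

2.41×10⁻⁸ M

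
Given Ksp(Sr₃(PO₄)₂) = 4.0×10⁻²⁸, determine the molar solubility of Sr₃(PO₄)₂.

1.3×10⁻⁶ M

Sr₃(PO₄)₂(s) ⇌ 3 Sr²⁺(aq) + 2 PO₄³⁻(aq)
If s mol/L of Sr₃(PO₄)₂ dissolves, [Sr²⁺] = 3s and [PO₄³⁻] = 2s.
Ksp = [Sr²⁺]^3[PO₄³⁻]^2 = (3s)^3 · (2s)^2 = 108s^5
108s^5 = 4.0×10⁻²⁸  ⇒  s^5 = 3.7×10⁻³⁰
s = 1.3×10⁻⁶ mol L⁻¹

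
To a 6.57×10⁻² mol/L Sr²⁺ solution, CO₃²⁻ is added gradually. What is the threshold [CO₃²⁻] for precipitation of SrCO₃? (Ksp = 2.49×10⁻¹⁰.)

Precipitation begins when Q = Ksp.
SrCO₃(s) ⇌ Sr²⁺(aq) + CO₃²⁻(aq)
Ksp = [Sr²⁺][CO₃²⁻] = [CO₃²⁻](6.57×10⁻²)
[CO₃²⁻] = 2.49×10⁻¹⁰ / (6.57×10⁻²) = 3.79×10⁻⁹
[CO₃²⁻] = 3.79×10⁻⁹ mol/L

3.79×10⁻⁹ M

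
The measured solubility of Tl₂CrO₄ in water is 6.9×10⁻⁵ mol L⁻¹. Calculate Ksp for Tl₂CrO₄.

Tl₂CrO₄(s) ⇌ 2 Tl⁺(aq) + CrO₄²⁻(aq)
Call the molar solubility s, so that [Tl⁺] = 2s and [CrO₄²⁻] = s.
Ksp = [Tl⁺]^2[CrO₄²⁻] = (2s)^2 · s = 4s^3
Ksp = 4 × (6.9×10⁻⁵)^3 = 1.3×10⁻¹²

Ksp = 1.3×10⁻¹²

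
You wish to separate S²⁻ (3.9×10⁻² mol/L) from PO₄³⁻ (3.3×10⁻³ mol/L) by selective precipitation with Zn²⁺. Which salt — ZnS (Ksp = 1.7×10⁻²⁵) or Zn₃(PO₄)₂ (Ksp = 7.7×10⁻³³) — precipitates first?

Each salt precipitates once Q = Ksp for that salt.
For ZnS: [Zn²⁺] = (Ksp/[S²⁻]) = 4.4×10⁻²⁴ mol/L
For Zn₃(PO₄)₂: [Zn²⁺] = (Ksp/[PO₄³⁻]^2)^(1/3) = 8.9×10⁻¹⁰ mol/L
ZnS requires the lower [Zn²⁺], so it precipitates first.

ZnS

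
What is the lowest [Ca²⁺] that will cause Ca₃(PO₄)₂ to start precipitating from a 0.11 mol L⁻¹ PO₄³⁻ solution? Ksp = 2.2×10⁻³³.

The threshold for precipitation is Q = Ksp.
Ca₃(PO₄)₂(s) ⇌ 3 Ca²⁺(aq) + 2 PO₄³⁻(aq)
Ksp = [Ca²⁺]^3[PO₄³⁻]^2 = [Ca²⁺]^3(0.11)^2
[Ca²⁺]^3 = 2.2×10⁻³³ / (0.11)^2 = 1.8×10⁻³¹
[Ca²⁺] = 5.7×10⁻¹¹ mol L⁻¹

5.7×10⁻¹¹ M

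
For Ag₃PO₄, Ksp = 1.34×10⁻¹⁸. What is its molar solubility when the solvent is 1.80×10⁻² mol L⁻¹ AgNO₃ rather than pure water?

Ag₃PO₄(s) ⇌ 3 Ag⁺(aq) + PO₄³⁻(aq)
Let s be the solubility of Ag₃PO₄ here. The common ion gives [Ag⁺] ≈ 1.80×10⁻² mol L⁻¹, and [PO₄³⁻] = s.
Ksp = [Ag⁺]^3[PO₄³⁻] = (1.80×10⁻²)^3s
s = 1.34×10⁻¹⁸ / (1.80×10⁻²)^3 = 2.30×10⁻¹³
s = 2.30×10⁻¹³ mol L⁻¹

2.30×10⁻¹³ M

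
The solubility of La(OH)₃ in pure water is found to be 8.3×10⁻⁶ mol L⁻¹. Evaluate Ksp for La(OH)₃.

Ksp = 1.3×10⁻¹⁹

La(OH)₃(s) ⇌ La³⁺(aq) + 3 OH⁻(aq)
Call the molar solubility s, so that [La³⁺] = s and [OH⁻] = 3s.
Ksp = [La³⁺][OH⁻]^3 = s · (3s)^3 = 27s^4
Ksp = 27 × (8.3×10⁻⁶)^4 = 1.3×10⁻¹⁹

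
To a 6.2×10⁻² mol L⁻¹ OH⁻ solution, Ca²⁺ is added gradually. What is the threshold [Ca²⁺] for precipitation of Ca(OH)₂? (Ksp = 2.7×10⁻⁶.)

7.0×10⁻⁴ M

Each salt precipitates once Q = Ksp for that salt.
Ca(OH)₂(s) ⇌ Ca²⁺(aq) + 2 OH⁻(aq)
Ksp = [Ca²⁺][OH⁻]^2 = [Ca²⁺](6.2×10⁻²)^2
[Ca²⁺] = 2.7×10⁻⁶ / (6.2×10⁻²)^2 = 7.0×10⁻⁴
[Ca²⁺] = 7.0×10⁻⁴ mol L⁻¹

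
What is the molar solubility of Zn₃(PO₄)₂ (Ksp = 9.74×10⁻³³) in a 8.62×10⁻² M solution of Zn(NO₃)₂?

1.95×10⁻¹⁵ M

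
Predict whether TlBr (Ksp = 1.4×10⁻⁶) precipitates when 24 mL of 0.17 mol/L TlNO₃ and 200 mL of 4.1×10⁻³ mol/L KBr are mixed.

The combined volume is 224 mL.
[Tl⁺] = (0.17)(24)/224 = 1.8×10⁻² mol/L
[Br⁻] = (4.1×10⁻³)(200)/224 = 3.7×10⁻³ mol/L
Q = [Tl⁺][Br⁻] = 6.7×10⁻⁵
Because Q > Ksp (6.7×10⁻⁵ vs 1.4×10⁻⁶), a precipitate of TlBr forms.

Yes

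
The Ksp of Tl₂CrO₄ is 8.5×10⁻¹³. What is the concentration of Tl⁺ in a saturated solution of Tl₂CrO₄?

Tl₂CrO₄(s) ⇌ 2 Tl⁺(aq) + CrO₄²⁻(aq)
If s mol/L of Tl₂CrO₄ dissolves, [Tl⁺] = 2s and [CrO₄²⁻] = s.
Ksp = [Tl⁺]^2[CrO₄²⁻] = (2s)^2 · s = 4s^3 = 8.5×10⁻¹³
s = 6.0×10⁻⁵ mol L⁻¹
[Tl⁺] = 2s = 1.2×10⁻⁴ mol L⁻¹

1.2×10⁻⁴ M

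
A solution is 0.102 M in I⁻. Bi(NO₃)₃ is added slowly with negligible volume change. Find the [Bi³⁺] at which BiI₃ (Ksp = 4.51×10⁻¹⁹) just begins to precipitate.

4.25×10⁻¹⁶ M

Precipitation of each salt begins when its ion product equals Ksp.
BiI₃(s) ⇌ Bi³⁺(aq) + 3 I⁻(aq)
Ksp = [Bi³⁺][I⁻]^3 = [Bi³⁺](0.102)^3
[Bi³⁺] = 4.51×10⁻¹⁹ / (0.102)^3 = 4.25×10⁻¹⁶
[Bi³⁺] = 4.25×10⁻¹⁶ M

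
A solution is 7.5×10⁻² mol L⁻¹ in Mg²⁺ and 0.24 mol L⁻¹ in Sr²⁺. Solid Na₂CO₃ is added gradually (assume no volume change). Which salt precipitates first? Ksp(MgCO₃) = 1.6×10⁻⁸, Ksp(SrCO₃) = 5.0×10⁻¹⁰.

The threshold for precipitation is Q = Ksp.
For MgCO₃: [CO₃²⁻] = (Ksp/[Mg²⁺]) = 2.1×10⁻⁷ mol L⁻¹
For SrCO₃: [CO₃²⁻] = (Ksp/[Sr²⁺]) = 2.1×10⁻⁹ mol L⁻¹
Since SrCO₃ needs less CO₃²⁻ to reach saturation, it precipitates first.

SrCO₃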